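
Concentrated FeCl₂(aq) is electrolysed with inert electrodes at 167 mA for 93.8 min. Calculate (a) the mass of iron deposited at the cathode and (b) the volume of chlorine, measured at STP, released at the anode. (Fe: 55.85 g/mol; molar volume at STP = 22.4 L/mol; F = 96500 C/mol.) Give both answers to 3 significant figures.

Q = 0.167 × 5628 = 939.9 C; n(e⁻) = 939.9 / 96500 = 0.009740 mol
Cathode: Fe²⁺ + 2e⁻ → Fe → n(Fe) = 0.009740/2 = 0.004870 mol → 0.272 g
Anode: 2Cl⁻ → Cl₂ + 2e⁻ → n(Cl₂) = 0.009740/2 = 0.004870 mol → 0.109 L

0.272 g Fe; 0.109 L Cl₂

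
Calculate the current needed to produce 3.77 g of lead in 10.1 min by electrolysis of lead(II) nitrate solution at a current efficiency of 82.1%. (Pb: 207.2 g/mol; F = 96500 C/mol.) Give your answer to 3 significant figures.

n(Pb) = 3.77 / 207.2 = 0.01819 mol
Pb²⁺ + 2e⁻ → Pb, so n(e⁻) = 2 × 0.01819 = 0.03638 mol
Q = 0.03638 × 96500 / 0.821 = 4276 C
I = Q / t = 4276 / 606 s = 7.06 A

7.06 A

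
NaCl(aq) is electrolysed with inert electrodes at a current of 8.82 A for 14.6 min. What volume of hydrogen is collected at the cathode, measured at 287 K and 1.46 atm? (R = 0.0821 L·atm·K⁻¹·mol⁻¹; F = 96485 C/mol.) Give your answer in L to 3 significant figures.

Q = 8.82 A × 876 s = 7726 C
n(e⁻) = Q/F = 7726/96485 = 0.08007 mol
2H⁺ + 2e⁻ → H₂, so n(H₂) = 0.08007 / 2 = 0.04004 mol
V = nRT/P = 0.04004 × 0.0821 × 287 / 1.46 = 0.6462 L

0.646 L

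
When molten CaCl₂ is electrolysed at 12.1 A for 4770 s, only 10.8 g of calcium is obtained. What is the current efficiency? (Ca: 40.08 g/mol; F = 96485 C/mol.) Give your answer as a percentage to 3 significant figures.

Q = 12.1 × 4770 = 57720 C
n(e⁻) = 57720 / 96485 = 0.5982 mol
Ca²⁺ + 2e⁻ → Ca, so theoretical n(Ca) = 0.2991 mol → 11.99 g
Efficiency = 10.8 / 11.99 = 0.9008 = 90.1%

90.1%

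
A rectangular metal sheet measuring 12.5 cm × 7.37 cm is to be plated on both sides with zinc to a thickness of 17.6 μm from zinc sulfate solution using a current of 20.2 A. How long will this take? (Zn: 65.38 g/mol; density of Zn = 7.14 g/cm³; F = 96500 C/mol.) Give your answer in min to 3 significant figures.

5.64 min

Plated area = 2 × 12.5 × 7.37 = 184.3 cm²
Volume = 184.3 × 17.6×10⁻⁴ cm = 0.3244 cm³
m(Zn) = 0.3244 × 7.14 = 2.316 g
n(Zn) = 2.316 / 65.38 = 0.03542 mol; n(e⁻) = 2 × 0.03542 = 0.07084 mol
Q = 0.07084 × 96500 = 6836 C
t = 6836 / 20.2 = 338.4 s = 5.64 min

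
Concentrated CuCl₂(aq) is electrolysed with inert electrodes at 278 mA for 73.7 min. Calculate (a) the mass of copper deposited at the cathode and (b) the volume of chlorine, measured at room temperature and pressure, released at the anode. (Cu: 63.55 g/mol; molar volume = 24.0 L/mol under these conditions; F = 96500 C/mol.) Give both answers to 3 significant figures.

Q = 0.278 × 4422 = 1229 C; n(e⁻) = 1229 / 96500 = 0.01274 mol
Cathode: Cu²⁺ + 2e⁻ → Cu → n(Cu) = 0.01274/2 = 0.006370 mol → 0.405 g
Anode: 2Cl⁻ → Cl₂ + 2e⁻ → n(Cl₂) = 0.01274/2 = 0.006370 mol → 0.153 L

0.405 g Cu; 0.153 L Cl₂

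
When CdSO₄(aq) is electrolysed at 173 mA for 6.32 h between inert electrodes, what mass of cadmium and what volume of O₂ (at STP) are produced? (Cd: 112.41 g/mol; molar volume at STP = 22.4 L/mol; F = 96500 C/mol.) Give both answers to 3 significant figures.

Q = 0.173 × 22752 = 3936 C; n(e⁻) = 3936 / 96500 = 0.04079 mol
Cathode: Cd²⁺ + 2e⁻ → Cd → n(Cd) = 0.04079/2 = 0.02040 mol → 2.29 g
Anode: 2H₂O → O₂ + 4H⁺ + 4e⁻ → n(O₂) = 0.04079/4 = 0.01020 mol → 0.228 L

2.29 g Cd; 0.228 L O₂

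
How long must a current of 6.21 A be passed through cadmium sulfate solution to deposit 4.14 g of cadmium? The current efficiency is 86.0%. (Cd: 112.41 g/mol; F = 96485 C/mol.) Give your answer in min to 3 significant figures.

n(Cd) = 4.14 / 112.41 = 0.03683 mol
Cd²⁺ + 2e⁻ → Cd, so n(e⁻) = 2 × 0.03683 = 0.07366 mol
Q = 0.07366 × 96485 / 0.860 = 8264 C
t = Q / I = 8264 / 6.21 = 1331 s = 22.2 min

22.2 min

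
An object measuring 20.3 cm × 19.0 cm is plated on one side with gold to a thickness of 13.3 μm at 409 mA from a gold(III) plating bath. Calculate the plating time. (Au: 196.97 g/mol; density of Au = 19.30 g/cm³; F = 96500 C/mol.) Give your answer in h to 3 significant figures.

Plated area = 20.3 × 19.0 = 385.7 cm²
Volume = 385.7 × 13.3×10⁻⁴ cm = 0.5130 cm³
m(Au) = 0.5130 × 19.30 = 9.901 g
n(Au) = 9.901 / 196.97 = 0.05027 mol; n(e⁻) = 3 × 0.05027 = 0.1508 mol
Q = 0.1508 × 96500 = 14550 C
t = 14550 / 0.409 = 35570 s = 9.88 h

9.88 h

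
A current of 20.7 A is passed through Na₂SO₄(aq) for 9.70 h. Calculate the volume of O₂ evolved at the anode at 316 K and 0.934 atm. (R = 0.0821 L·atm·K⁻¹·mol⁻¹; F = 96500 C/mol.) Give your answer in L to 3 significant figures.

52.0 L

Q = It = 20.7 × 34920 = 7.228×10^5 C
n(e⁻) = 7.228×10^5 / 96500 = 7.490 mol
2H₂O → O₂ + 4H⁺ + 4e⁻, so n(O₂) = 7.490 / 4 = 1.873 mol
V = nRT/P = 1.873 × 0.0821 × 316 / 0.934 = 52.03 L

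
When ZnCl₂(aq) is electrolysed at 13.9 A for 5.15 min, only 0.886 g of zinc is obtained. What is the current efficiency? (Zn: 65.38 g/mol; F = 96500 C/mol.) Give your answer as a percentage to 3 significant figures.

60.9%

Q = 13.9 × 309 = 4295 C
n(e⁻) = 4295 / 96500 = 0.04451 mol
Zn²⁺ + 2e⁻ → Zn, so theoretical n(Zn) = 0.02226 mol → 1.455 g
Efficiency = 0.886 / 1.455 = 0.6089 = 60.9%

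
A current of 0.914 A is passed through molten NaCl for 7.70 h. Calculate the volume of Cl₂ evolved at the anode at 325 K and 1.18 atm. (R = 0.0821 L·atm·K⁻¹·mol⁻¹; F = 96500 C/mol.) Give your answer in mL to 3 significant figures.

2970 mL

Charge passed = 0.914 × 27720 = 25340 C
n(e⁻) = Q/F = 25340/96500 = 0.2626 mol
2Cl⁻ → Cl₂ + 2e⁻, so n(Cl₂) = 0.2626 / 2 = 0.1313 mol
V = nRT/P = 0.1313 × 0.0821 × 325 / 1.18 = 2.969 L
= 2970 mL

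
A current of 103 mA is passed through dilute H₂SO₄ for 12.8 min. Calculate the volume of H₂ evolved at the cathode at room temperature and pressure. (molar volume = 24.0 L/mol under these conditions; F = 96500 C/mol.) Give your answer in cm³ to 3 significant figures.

Charge passed = 0.103 × 768 = 79.10 C
n(e⁻) = 79.10 / 96500 = 8.197×10^-4 mol
2H⁺ + 2e⁻ → H₂, so n(H₂) = 8.197×10^-4 / 2 = 4.099×10^-4 mol
V = 4.099×10^-4 × 24.0 = 0.009838 L
= 9.84 cm³

9.84 cm³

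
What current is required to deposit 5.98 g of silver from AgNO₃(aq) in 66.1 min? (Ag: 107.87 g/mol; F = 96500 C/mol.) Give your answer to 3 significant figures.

1.35 A

n(Ag) = 5.98 / 107.87 = 0.05544 mol
Ag⁺ + e⁻ → Ag, so n(e⁻) = 0.05544 mol
Q = 0.05544 × 96500 = 5350 C
I = Q / t = 5350 / 3966 s = 1.35 A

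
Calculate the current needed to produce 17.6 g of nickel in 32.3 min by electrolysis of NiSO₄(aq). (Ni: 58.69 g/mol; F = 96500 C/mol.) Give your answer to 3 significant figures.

n(Ni) = 17.6 / 58.69 = 0.2999 mol
Ni²⁺ + 2e⁻ → Ni, so n(e⁻) = 2 × 0.2999 = 0.5998 mol
Q = 0.5998 × 96500 = 57880 C
I = Q / t = 57880 / 1938 s = 29.9 A

29.9 A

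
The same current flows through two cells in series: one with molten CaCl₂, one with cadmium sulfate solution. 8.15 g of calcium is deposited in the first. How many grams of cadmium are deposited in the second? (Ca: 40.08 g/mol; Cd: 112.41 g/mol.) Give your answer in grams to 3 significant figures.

n(Ca) = 8.15 / 40.08 = 0.2033 mol
Ca²⁺ + 2e⁻ → Ca, so n(e⁻) = 2 × 0.2033 = 0.4066 mol
The cells are in series, so the same charge (and hence the same n(e⁻) = 0.4066 mol) passes through both.
Cd²⁺ + 2e⁻ → Cd, so n(Cd) = 0.4066 / 2 = 0.2033 mol
m(Cd) = 0.2033 × 112.41 = 22.9 g

22.9 g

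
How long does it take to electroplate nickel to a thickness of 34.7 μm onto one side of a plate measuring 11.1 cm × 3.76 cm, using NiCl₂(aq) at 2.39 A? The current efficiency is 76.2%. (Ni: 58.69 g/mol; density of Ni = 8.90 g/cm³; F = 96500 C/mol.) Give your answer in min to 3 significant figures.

Plated area = 11.1 × 3.76 = 41.74 cm²
Volume = 41.74 × 34.7×10⁻⁴ cm = 0.1448 cm³
m(Ni) = 0.1448 × 8.90 = 1.289 g
n(Ni) = 1.289 / 58.69 = 0.02196 mol; n(e⁻) = 2 × 0.02196 = 0.04392 mol
Q = 0.04392 × 96500 / 0.762 = 5562 C
t = 5562 / 2.39 = 2327 s = 38.8 min

38.8 min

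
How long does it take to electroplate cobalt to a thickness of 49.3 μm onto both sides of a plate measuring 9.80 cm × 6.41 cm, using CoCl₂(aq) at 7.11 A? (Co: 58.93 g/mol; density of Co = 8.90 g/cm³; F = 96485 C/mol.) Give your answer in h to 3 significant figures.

Plated area = 2 × 9.80 × 6.41 = 125.6 cm²
Volume = 125.6 × 49.3×10⁻⁴ cm = 0.6192 cm³
m(Co) = 0.6192 × 8.90 = 5.511 g
n(Co) = 5.511 / 58.93 = 0.09352 mol; n(e⁻) = 2 × 0.09352 = 0.1870 mol
Q = 0.1870 × 96485 = 18040 C
t = 18040 / 7.11 = 2537 s = 0.705 h

0.705 h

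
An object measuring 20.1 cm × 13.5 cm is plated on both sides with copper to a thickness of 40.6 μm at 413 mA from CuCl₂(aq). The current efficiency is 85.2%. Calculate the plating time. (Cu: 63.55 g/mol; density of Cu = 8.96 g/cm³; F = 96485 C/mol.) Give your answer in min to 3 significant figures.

2840 min

Plated area = 2 × 20.1 × 13.5 = 542.7 cm²
Volume = 542.7 × 40.6×10⁻⁴ cm = 2.203 cm³
m(Cu) = 2.203 × 8.96 = 19.74 g
n(Cu) = 19.74 / 63.55 = 0.3106 mol; n(e⁻) = 2 × 0.3106 = 0.6212 mol
Q = 0.6212 × 96485 / 0.852 = 70350 C
t = 70350 / 0.413 = 1.703×10^5 s = 2840 min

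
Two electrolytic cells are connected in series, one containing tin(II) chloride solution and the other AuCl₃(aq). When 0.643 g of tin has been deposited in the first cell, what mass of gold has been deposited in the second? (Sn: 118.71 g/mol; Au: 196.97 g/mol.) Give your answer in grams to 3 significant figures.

0.711 g

n(Sn) = 0.643 / 118.71 = 0.005417 mol
Sn²⁺ + 2e⁻ → Sn, so n(e⁻) = 2 × 0.005417 = 0.01083 mol
Same current for the same time ⇒ same n(e⁻) = 0.01083 mol in both cells.
Au³⁺ + 3e⁻ → Au, so n(Au) = 0.01083 / 3 = 0.003610 mol
m(Au) = 0.003610 × 196.97 = 0.711 g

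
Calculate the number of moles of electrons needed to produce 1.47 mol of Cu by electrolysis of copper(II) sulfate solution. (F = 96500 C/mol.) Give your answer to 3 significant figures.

Cu²⁺ + 2e⁻ → Cu, so n(e⁻) = 2 × 1.47 = 2.940 mol

2.94 mol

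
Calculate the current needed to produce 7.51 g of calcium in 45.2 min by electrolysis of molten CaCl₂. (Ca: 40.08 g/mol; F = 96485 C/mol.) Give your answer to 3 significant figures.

13.3 A

n(Ca) = 7.51 / 40.08 = 0.1874 mol
Ca²⁺ + 2e⁻ → Ca, so n(e⁻) = 2 × 0.1874 = 0.3748 mol
Q = 0.3748 × 96485 = 36160 C
I = Q / t = 36160 / 2712 s = 13.3 A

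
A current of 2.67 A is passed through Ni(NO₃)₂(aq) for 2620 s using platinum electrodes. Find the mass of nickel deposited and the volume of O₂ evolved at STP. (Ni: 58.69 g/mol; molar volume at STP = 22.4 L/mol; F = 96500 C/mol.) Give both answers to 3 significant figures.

2.13 g Ni; 0.406 L O₂

Q = 2.67 × 2620 = 6995 C; n(e⁻) = 6995 / 96500 = 0.07249 mol
Cathode: Ni²⁺ + 2e⁻ → Ni → n(Ni) = 0.07249/2 = 0.03625 mol → 2.13 g
Anode: 2H₂O → O₂ + 4H⁺ + 4e⁻ → n(O₂) = 0.07249/4 = 0.01812 mol → 0.406 L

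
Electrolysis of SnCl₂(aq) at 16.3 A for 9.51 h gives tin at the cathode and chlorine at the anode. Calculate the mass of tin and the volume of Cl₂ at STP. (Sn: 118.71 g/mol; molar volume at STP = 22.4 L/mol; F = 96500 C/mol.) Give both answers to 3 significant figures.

Q = 16.3 × 34236 = 5.580×10^5 C; n(e⁻) = 5.580×10^5 / 96500 = 5.782 mol
Cathode: Sn²⁺ + 2e⁻ → Sn → n(Sn) = 5.782/2 = 2.891 mol → 343 g
Anode: 2Cl⁻ → Cl₂ + 2e⁻ → n(Cl₂) = 5.782/2 = 2.891 mol → 64.8 L

343 g Sn; 64.8 L Cl₂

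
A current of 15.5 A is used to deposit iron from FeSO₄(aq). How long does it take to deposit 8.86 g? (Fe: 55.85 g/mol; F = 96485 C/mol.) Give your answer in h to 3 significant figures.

0.549 h

n(Fe) = 8.86 / 55.85 = 0.1586 mol
Fe²⁺ + 2e⁻ → Fe, so n(e⁻) = 2 × 0.1586 = 0.3172 mol
Q = 0.3172 × 96485 = 30610 C
t = Q / I = 30610 / 15.5 = 1975 s = 0.549 h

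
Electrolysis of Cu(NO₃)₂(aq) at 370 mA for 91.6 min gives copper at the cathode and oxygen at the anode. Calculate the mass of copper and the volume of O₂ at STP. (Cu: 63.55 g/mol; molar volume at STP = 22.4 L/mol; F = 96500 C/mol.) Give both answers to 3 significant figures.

0.670 g Cu; 0.118 L O₂

Q = 0.370 × 5496 = 2034 C; n(e⁻) = 2034 / 96500 = 0.02108 mol
Cathode: Cu²⁺ + 2e⁻ → Cu → n(Cu) = 0.02108/2 = 0.01054 mol → 0.670 g
Anode: 2H₂O → O₂ + 4H⁺ + 4e⁻ → n(O₂) = 0.02108/4 = 0.005270 mol → 0.118 L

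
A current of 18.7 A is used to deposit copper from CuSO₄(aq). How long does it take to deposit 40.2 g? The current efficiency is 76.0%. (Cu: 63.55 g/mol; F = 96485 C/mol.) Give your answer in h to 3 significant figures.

n(Cu) = 40.2 / 63.55 = 0.6326 mol
Cu²⁺ + 2e⁻ → Cu, so n(e⁻) = 2 × 0.6326 = 1.265 mol
Q = 1.265 × 96485 / 0.760 = 1.606×10^5 C
t = Q / I = 1.606×10^5 / 18.7 = 8588 s = 2.39 h

2.39 h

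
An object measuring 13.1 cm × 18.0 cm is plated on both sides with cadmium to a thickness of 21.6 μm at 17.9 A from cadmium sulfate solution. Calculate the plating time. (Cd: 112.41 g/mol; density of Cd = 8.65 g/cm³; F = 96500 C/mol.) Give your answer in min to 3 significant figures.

14.1 min

Plated area = 2 × 13.1 × 18.0 = 471.6 cm²
Volume = 471.6 × 21.6×10⁻⁴ cm = 1.019 cm³
m(Cd) = 1.019 × 8.65 = 8.814 g
n(Cd) = 8.814 / 112.41 = 0.07841 mol; n(e⁻) = 2 × 0.07841 = 0.1568 mol
Q = 0.1568 × 96500 = 15130 C
t = 15130 / 17.9 = 845.3 s = 14.1 min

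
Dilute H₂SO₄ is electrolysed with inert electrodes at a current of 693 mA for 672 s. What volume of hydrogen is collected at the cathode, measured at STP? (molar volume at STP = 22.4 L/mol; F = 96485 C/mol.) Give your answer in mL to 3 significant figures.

54.1 mL

Charge passed = 0.693 × 672 = 465.7 C
n(e⁻) = 465.7 / 96485 = 0.004827 mol
2H⁺ + 2e⁻ → H₂, so n(H₂) = 0.004827 / 2 = 0.002414 mol
V = 0.002414 × 22.4 = 0.05407 L
= 54.1 mL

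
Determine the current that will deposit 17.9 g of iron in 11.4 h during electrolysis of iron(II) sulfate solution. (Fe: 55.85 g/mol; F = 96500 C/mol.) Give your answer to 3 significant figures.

n(Fe) = 17.9 / 55.85 = 0.3205 mol
Fe²⁺ + 2e⁻ → Fe, so n(e⁻) = 2 × 0.3205 = 0.6410 mol
Q = 0.6410 × 96500 = 61860 C
I = Q / t = 61860 / 41040 s = 1.51 A

1.51 A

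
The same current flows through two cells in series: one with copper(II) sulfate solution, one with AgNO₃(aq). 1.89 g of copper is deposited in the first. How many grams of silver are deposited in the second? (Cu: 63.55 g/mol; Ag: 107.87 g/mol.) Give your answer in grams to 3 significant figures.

6.42 g

n(Cu) = 1.89 / 63.55 = 0.02974 mol
Cu²⁺ + 2e⁻ → Cu, so n(e⁻) = 2 × 0.02974 = 0.05948 mol
In series, the same 0.05948 mol of electrons flows through the second cell.
Ag⁺ + e⁻ → Ag, so n(Ag) = 0.05948 mol
m(Ag) = 0.05948 × 107.87 = 6.42 g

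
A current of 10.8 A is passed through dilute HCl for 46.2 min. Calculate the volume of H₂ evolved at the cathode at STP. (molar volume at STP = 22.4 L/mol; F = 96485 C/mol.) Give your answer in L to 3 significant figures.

3.48 L

Q = 10.8 A × 2772 s = 29940 C
n(e⁻) = Q/F = 29940/96485 = 0.3103 mol
2H⁺ + 2e⁻ → H₂, so n(H₂) = 0.3103 / 2 = 0.1552 mol
V = 0.1552 × 22.4 = 3.476 L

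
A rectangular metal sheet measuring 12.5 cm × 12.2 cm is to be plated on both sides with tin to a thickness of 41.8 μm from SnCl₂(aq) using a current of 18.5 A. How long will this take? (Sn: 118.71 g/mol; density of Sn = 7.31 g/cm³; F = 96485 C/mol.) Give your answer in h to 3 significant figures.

Plated area = 2 × 12.5 × 12.2 = 305.0 cm²
Volume = 305.0 × 41.8×10⁻⁴ cm = 1.275 cm³
m(Sn) = 1.275 × 7.31 = 9.320 g
n(Sn) = 9.320 / 118.71 = 0.07851 mol; n(e⁻) = 2 × 0.07851 = 0.1570 mol
Q = 0.1570 × 96485 = 15150 C
t = 15150 / 18.5 = 818.9 s = 0.227 h

0.227 h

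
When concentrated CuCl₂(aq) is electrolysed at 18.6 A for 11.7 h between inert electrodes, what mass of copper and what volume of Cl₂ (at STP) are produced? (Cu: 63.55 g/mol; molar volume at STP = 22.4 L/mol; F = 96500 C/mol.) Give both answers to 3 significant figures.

258 g Cu; 90.9 L Cl₂

Q = 18.6 × 42120 = 7.834×10^5 C; n(e⁻) = 7.834×10^5 / 96500 = 8.118 mol
Cathode: Cu²⁺ + 2e⁻ → Cu → n(Cu) = 8.118/2 = 4.059 mol → 258 g
Anode: 2Cl⁻ → Cl₂ + 2e⁻ → n(Cl₂) = 8.118/2 = 4.059 mol → 90.9 L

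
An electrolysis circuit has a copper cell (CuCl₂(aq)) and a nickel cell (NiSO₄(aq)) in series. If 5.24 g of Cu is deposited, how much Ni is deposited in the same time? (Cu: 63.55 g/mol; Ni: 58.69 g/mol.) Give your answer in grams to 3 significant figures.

n(Cu) = 5.24 / 63.55 = 0.08245 mol
Cu²⁺ + 2e⁻ → Cu, so n(e⁻) = 2 × 0.08245 = 0.1649 mol
Same current for the same time ⇒ same n(e⁻) = 0.1649 mol in both cells.
Ni²⁺ + 2e⁻ → Ni, so n(Ni) = 0.1649 / 2 = 0.08245 mol
m(Ni) = 0.08245 × 58.69 = 4.84 g

4.84 g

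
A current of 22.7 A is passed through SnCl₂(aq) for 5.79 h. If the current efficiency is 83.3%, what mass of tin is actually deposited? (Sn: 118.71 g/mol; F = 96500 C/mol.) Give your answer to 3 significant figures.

242 g

Q = 22.7 × 20844 = 4.732×10^5 C
n(e⁻) = 4.732×10^5 / 96500 = 4.904 mol
Sn²⁺ + 2e⁻ → Sn, so theoretical m(Sn) = 2.452 × 118.71 = 291.1 g
Actual mass = 83.3% × 291.1 = 242 g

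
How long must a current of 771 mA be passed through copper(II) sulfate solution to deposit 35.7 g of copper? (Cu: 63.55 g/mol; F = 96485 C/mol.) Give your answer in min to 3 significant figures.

n(Cu) = 35.7 / 63.55 = 0.5618 mol
Cu²⁺ + 2e⁻ → Cu, so n(e⁻) = 2 × 0.5618 = 1.124 mol
Q = 1.124 × 96485 = 1.084×10^5 C
t = Q / I = 1.084×10^5 / 0.771 = 1.406×10^5 s = 2340 min

2340 min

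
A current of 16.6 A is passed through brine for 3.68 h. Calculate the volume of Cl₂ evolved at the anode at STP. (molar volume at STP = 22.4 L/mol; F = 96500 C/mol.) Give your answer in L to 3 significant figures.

Charge passed = 16.6 × 13248 = 2.199×10^5 C
Moles of electrons = 2.199×10^5 / 96500 = 2.279 mol
2Cl⁻ → Cl₂ + 2e⁻, so n(Cl₂) = 2.279 / 2 = 1.140 mol
V = 1.140 × 22.4 = 25.54 L

25.5 L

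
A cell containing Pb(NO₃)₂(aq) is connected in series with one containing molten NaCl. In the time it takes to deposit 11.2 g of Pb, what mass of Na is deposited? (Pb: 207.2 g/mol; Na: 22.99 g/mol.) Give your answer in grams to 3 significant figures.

n(Pb) = 11.2 / 207.2 = 0.05405 mol
Pb²⁺ + 2e⁻ → Pb, so n(e⁻) = 2 × 0.05405 = 0.1081 mol
In series, the same 0.1081 mol of electrons flows through the second cell.
Na⁺ + e⁻ → Na, so n(Na) = 0.1081 mol
m(Na) = 0.1081 × 22.99 = 2.49 g

2.49 g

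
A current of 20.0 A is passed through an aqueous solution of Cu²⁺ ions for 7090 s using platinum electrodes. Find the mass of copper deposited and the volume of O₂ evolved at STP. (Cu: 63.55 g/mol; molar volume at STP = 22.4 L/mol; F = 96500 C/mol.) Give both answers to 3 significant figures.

Q = 20.0 × 7090 = 1.418×10^5 C; n(e⁻) = 1.418×10^5 / 96500 = 1.469 mol
Cathode: Cu²⁺ + 2e⁻ → Cu → n(Cu) = 1.469/2 = 0.7345 mol → 46.7 g
Anode: 2H₂O → O₂ + 4H⁺ + 4e⁻ → n(O₂) = 1.469/4 = 0.3673 mol → 8.23 L

46.7 g Cu; 8.23 L O₂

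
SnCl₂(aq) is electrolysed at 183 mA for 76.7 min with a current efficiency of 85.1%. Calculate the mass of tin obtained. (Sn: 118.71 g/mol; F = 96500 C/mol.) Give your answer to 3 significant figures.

0.441 g

Q = 0.183 × 4602 = 842.2 C
n(e⁻) = 842.2 / 96500 = 0.008727 mol
Sn²⁺ + 2e⁻ → Sn, so theoretical m(Sn) = 0.004364 × 118.71 = 0.5181 g
Actual mass = 85.1% × 0.5181 = 0.441 g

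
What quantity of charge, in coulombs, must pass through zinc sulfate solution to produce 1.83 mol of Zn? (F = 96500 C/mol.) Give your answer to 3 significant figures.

3.53×10^5 C

Zn²⁺ + 2e⁻ → Zn, so n(e⁻) = 2 × 1.83 = 3.660 mol
Q = 3.660 × 96500 = 3.532×10^5 C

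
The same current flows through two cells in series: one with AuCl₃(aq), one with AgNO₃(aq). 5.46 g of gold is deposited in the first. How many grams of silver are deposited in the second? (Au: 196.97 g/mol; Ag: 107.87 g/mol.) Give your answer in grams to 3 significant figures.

n(Au) = 5.46 / 196.97 = 0.02772 mol
Au³⁺ + 3e⁻ → Au, so n(e⁻) = 3 × 0.02772 = 0.08316 mol
Since the cells are in series, n(e⁻) in the Ag cell is also 0.08316 mol.
Ag⁺ + e⁻ → Ag, so n(Ag) = 0.08316 mol
m(Ag) = 0.08316 × 107.87 = 8.97 g

8.97 g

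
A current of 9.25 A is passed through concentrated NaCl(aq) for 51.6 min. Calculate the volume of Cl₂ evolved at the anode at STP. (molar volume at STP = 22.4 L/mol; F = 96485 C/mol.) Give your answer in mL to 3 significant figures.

Q = 9.25 A × 3096 s = 28640 C
n(e⁻) = 28640 / 96485 = 0.2968 mol
2Cl⁻ → Cl₂ + 2e⁻, so n(Cl₂) = 0.2968 / 2 = 0.1484 mol
V = 0.1484 × 22.4 = 3.324 L
= 3320 mL

3320 mL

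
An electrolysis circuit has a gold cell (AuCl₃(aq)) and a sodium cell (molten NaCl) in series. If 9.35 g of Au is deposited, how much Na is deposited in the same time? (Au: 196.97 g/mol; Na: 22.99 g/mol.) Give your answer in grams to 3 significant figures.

3.27 g

n(Au) = 9.35 / 196.97 = 0.04747 mol
Au³⁺ + 3e⁻ → Au, so n(e⁻) = 3 × 0.04747 = 0.1424 mol
Since the cells are in series, n(e⁻) in the Na cell is also 0.1424 mol.
Na⁺ + e⁻ → Na, so n(Na) = 0.1424 mol
m(Na) = 0.1424 × 22.99 = 3.27 g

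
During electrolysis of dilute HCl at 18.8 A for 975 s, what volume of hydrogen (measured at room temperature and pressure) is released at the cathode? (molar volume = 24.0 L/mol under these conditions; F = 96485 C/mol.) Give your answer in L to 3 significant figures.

Q = 18.8 A × 975 s = 18330 C
Moles of electrons = 18330 / 96485 = 0.1900 mol
2H⁺ + 2e⁻ → H₂, so n(H₂) = 0.1900 / 2 = 0.09500 mol
V = 0.09500 × 24.0 = 2.280 L

2.28 L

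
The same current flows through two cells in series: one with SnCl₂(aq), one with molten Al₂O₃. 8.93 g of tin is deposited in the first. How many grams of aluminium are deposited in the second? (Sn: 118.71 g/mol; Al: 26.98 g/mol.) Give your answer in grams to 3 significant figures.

1.35 g

n(Sn) = 8.93 / 118.71 = 0.07523 mol
Sn²⁺ + 2e⁻ → Sn, so n(e⁻) = 2 × 0.07523 = 0.1505 mol
Since the cells are in series, n(e⁻) in the Al cell is also 0.1505 mol.
Al³⁺ + 3e⁻ → Al, so n(Al) = 0.1505 / 3 = 0.05017 mol
m(Al) = 0.05017 × 26.98 = 1.35 g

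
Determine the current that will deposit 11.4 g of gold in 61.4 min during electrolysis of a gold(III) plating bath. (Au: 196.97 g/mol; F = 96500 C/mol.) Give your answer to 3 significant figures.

n(Au) = 11.4 / 196.97 = 0.05788 mol
Au³⁺ + 3e⁻ → Au, so n(e⁻) = 3 × 0.05788 = 0.1736 mol
Q = 0.1736 × 96500 = 16750 C
I = Q / t = 16750 / 3684 s = 4.55 A

4.55 A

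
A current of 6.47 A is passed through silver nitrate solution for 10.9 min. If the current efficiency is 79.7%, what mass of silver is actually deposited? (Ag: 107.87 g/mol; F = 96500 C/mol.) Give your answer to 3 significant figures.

3.77 g

Q = 6.47 × 654 = 4231 C
n(e⁻) = 4231 / 96500 = 0.04384 mol
Ag⁺ + e⁻ → Ag, so theoretical m(Ag) = 0.04384 × 107.87 = 4.729 g
Actual mass = 79.7% × 4.729 = 3.77 g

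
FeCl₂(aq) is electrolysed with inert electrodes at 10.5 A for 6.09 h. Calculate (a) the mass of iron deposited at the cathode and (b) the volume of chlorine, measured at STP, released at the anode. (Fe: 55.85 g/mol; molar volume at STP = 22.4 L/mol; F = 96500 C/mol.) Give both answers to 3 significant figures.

Q = 10.5 × 21924 = 2.302×10^5 C; n(e⁻) = 2.302×10^5 / 96500 = 2.385 mol
Cathode: Fe²⁺ + 2e⁻ → Fe → n(Fe) = 2.385/2 = 1.193 mol → 66.6 g
Anode: 2Cl⁻ → Cl₂ + 2e⁻ → n(Cl₂) = 2.385/2 = 1.193 mol → 26.7 L

66.6 g Fe; 26.7 L Cl₂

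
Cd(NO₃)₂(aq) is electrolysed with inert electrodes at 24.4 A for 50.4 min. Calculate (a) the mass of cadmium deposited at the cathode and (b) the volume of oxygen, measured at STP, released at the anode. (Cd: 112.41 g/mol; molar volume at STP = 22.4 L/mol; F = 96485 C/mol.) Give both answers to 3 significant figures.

43.0 g Cd; 4.28 L O₂

Q = 24.4 × 3024 = 73790 C; n(e⁻) = 73790 / 96485 = 0.7648 mol
Cathode: Cd²⁺ + 2e⁻ → Cd → n(Cd) = 0.7648/2 = 0.3824 mol → 43.0 g
Anode: 2H₂O → O₂ + 4H⁺ + 4e⁻ → n(O₂) = 0.7648/4 = 0.1912 mol → 4.28 L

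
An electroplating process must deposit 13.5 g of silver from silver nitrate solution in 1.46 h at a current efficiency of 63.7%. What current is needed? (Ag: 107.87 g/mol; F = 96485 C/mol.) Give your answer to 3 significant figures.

3.61 A

n(Ag) = 13.5 / 107.87 = 0.1252 mol
Ag⁺ + e⁻ → Ag, so n(e⁻) = 0.1252 mol
Q = 0.1252 × 96485 / 0.637 = 18960 C
I = Q / t = 18960 / 5256 s = 3.61 A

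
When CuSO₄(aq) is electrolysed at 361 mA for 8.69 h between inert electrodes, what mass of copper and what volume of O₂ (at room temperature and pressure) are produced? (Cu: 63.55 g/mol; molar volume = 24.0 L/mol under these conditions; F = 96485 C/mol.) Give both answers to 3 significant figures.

Q = 0.361 × 31284 = 11290 C; n(e⁻) = 11290 / 96485 = 0.1170 mol
Cathode: Cu²⁺ + 2e⁻ → Cu → n(Cu) = 0.1170/2 = 0.05850 mol → 3.72 g
Anode: 2H₂O → O₂ + 4H⁺ + 4e⁻ → n(O₂) = 0.1170/4 = 0.02925 mol → 0.702 L

3.72 g Cu; 0.702 L O₂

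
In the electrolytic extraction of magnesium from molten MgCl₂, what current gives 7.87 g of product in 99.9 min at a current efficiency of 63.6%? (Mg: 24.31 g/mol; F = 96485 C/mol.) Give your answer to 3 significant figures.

n(Mg) = 7.87 / 24.31 = 0.3237 mol
Mg²⁺ + 2e⁻ → Mg, so n(e⁻) = 2 × 0.3237 = 0.6474 mol
Q = 0.6474 × 96485 / 0.636 = 98210 C
I = Q / t = 98210 / 5994 s = 16.4 A

16.4 A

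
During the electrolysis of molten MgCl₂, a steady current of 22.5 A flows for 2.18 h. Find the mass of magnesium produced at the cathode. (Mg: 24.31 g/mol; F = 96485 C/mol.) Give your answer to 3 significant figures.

22.2 g

Charge passed = 22.5 × 7848 = 1.766×10^5 C
n(e⁻) = 1.766×10^5 / 96485 = 1.830 mol
Mg²⁺ + 2e⁻ → Mg, so n(Mg) = 1.830 / 2 = 0.9150 mol
m = 0.9150 × 24.31 = 22.2 g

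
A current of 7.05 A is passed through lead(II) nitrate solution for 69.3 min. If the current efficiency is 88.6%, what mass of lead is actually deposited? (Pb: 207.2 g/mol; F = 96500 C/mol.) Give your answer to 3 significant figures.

27.9 g

Q = 7.05 × 4158 = 29310 C
n(e⁻) = 29310 / 96500 = 0.3037 mol
Pb²⁺ + 2e⁻ → Pb, so theoretical m(Pb) = 0.1519 × 207.2 = 31.47 g
Actual mass = 88.6% × 31.47 = 27.9 g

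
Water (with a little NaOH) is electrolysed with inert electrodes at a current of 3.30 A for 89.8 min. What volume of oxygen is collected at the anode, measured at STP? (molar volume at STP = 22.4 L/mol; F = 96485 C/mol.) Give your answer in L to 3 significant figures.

Q = It = 3.30 × 5388 = 17780 C
Moles of electrons = 17780 / 96485 = 0.1843 mol
2H₂O → O₂ + 4H⁺ + 4e⁻, so n(O₂) = 0.1843 / 4 = 0.04608 mol
V = 0.04608 × 22.4 = 1.032 L

1.03 L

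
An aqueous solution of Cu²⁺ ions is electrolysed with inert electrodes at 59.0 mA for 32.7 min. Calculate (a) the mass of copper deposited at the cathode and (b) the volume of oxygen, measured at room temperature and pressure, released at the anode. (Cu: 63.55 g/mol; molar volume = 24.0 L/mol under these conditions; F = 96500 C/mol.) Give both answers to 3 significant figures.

0.0381 g Cu; 0.00720 L O₂

Q = 0.0590 × 1962 = 115.8 C; n(e⁻) = 115.8 / 96500 = 0.001200 mol
Cathode: Cu²⁺ + 2e⁻ → Cu → n(Cu) = 0.001200/2 = 6.000×10^-4 mol → 0.0381 g
Anode: 2H₂O → O₂ + 4H⁺ + 4e⁻ → n(O₂) = 0.001200/4 = 3.000×10^-4 mol → 0.00720 L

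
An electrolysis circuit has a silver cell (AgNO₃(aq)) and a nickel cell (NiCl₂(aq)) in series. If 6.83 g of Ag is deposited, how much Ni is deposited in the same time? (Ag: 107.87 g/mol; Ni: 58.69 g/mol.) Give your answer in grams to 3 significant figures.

1.86 g

n(Ag) = 6.83 / 107.87 = 0.06332 mol
Ag⁺ + e⁻ → Ag, so n(e⁻) = 0.06332 mol
Same current for the same time ⇒ same n(e⁻) = 0.06332 mol in both cells.
Ni²⁺ + 2e⁻ → Ni, so n(Ni) = 0.06332 / 2 = 0.03166 mol
m(Ni) = 0.03166 × 58.69 = 1.86 g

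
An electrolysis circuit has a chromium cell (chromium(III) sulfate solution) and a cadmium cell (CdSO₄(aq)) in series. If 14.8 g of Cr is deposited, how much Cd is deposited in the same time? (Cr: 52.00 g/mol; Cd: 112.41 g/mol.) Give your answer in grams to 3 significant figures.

n(Cr) = 14.8 / 52.00 = 0.2846 mol
Cr³⁺ + 3e⁻ → Cr, so n(e⁻) = 3 × 0.2846 = 0.8538 mol
The cells are in series, so the same charge (and hence the same n(e⁻) = 0.8538 mol) passes through both.
Cd²⁺ + 2e⁻ → Cd, so n(Cd) = 0.8538 / 2 = 0.4269 mol
m(Cd) = 0.4269 × 112.41 = 48.0 g

48.0 g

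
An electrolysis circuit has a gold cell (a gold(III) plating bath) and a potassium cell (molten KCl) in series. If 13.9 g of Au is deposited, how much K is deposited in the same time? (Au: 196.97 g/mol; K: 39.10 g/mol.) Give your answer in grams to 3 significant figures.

n(Au) = 13.9 / 196.97 = 0.07057 mol
Au³⁺ + 3e⁻ → Au, so n(e⁻) = 3 × 0.07057 = 0.2117 mol
In series, the same 0.2117 mol of electrons flows through the second cell.
K⁺ + e⁻ → K, so n(K) = 0.2117 mol
m(K) = 0.2117 × 39.10 = 8.28 g

8.28 g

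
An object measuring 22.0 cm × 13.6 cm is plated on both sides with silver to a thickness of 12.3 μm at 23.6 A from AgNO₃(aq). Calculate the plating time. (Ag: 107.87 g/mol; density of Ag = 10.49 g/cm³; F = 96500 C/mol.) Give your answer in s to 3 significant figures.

293 s

Plated area = 2 × 22.0 × 13.6 = 598.4 cm²
Volume = 598.4 × 12.3×10⁻⁴ cm = 0.7360 cm³
m(Ag) = 0.7360 × 10.49 = 7.721 g
n(Ag) = 7.721 / 107.87 = 0.07158 mol; n(e⁻) = 0.07158 mol
Q = 0.07158 × 96500 = 6907 C
t = 6907 / 23.6 = 292.7 s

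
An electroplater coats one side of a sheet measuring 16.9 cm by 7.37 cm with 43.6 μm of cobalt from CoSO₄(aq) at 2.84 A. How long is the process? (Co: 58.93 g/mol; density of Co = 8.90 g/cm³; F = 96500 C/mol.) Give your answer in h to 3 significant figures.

1.55 h

Plated area = 16.9 × 7.37 = 124.6 cm²
Volume = 124.6 × 43.6×10⁻⁴ cm = 0.5433 cm³
m(Co) = 0.5433 × 8.90 = 4.835 g
n(Co) = 4.835 / 58.93 = 0.08205 mol; n(e⁻) = 2 × 0.08205 = 0.1641 mol
Q = 0.1641 × 96500 = 15840 C
t = 15840 / 2.84 = 5577 s = 1.55 h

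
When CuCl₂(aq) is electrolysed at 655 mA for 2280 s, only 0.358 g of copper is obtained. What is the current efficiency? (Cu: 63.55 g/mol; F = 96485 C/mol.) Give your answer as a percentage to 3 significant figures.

72.8%

Q = 0.655 × 2280 = 1493 C
n(e⁻) = 1493 / 96485 = 0.01547 mol
Cu²⁺ + 2e⁻ → Cu, so theoretical n(Cu) = 0.007735 mol → 0.4916 g
Efficiency = 0.358 / 0.4916 = 0.7282 = 72.8%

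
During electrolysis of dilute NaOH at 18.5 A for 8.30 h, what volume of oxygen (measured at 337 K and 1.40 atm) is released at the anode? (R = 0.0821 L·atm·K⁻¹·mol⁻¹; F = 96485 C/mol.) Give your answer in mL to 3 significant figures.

Charge passed = 18.5 × 29880 = 5.528×10^5 C
n(e⁻) = 5.528×10^5 / 96485 = 5.729 mol
2H₂O → O₂ + 4H⁺ + 4e⁻, so n(O₂) = 5.729 / 4 = 1.432 mol
V = nRT/P = 1.432 × 0.0821 × 337 / 1.40 = 28.30 L
= 28300 mL

28300 mL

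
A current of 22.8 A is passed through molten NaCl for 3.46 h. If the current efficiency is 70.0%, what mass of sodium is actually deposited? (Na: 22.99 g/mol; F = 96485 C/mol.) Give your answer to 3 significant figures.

47.4 g

Q = 22.8 × 12456 = 2.840×10^5 C
n(e⁻) = 2.840×10^5 / 96485 = 2.943 mol
Na⁺ + e⁻ → Na, so theoretical m(Na) = 2.943 × 22.99 = 67.66 g
Actual mass = 70.0% × 67.66 = 47.4 g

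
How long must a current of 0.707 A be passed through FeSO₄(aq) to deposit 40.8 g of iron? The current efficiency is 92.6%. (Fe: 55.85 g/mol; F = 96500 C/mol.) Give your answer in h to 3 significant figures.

n(Fe) = 40.8 / 55.85 = 0.7305 mol
Fe²⁺ + 2e⁻ → Fe, so n(e⁻) = 2 × 0.7305 = 1.461 mol
Q = 1.461 × 96500 / 0.926 = 1.523×10^5 C
t = Q / I = 1.523×10^5 / 0.707 = 2.154×10^5 s = 59.8 h

59.8 h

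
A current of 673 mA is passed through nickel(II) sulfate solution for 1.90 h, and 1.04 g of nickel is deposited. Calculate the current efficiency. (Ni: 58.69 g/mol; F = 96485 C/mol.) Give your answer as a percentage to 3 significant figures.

74.3%

Q = 0.673 × 6840 = 4603 C
n(e⁻) = 4603 / 96485 = 0.04771 mol
Ni²⁺ + 2e⁻ → Ni, so theoretical n(Ni) = 0.02386 mol → 1.400 g
Efficiency = 1.04 / 1.400 = 0.7429 = 74.3%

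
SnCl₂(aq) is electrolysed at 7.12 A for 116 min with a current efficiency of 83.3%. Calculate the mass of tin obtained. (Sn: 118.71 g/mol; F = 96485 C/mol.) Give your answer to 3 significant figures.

Q = 7.12 × 6960 = 49560 C
n(e⁻) = 49560 / 96485 = 0.5137 mol
Sn²⁺ + 2e⁻ → Sn, so theoretical m(Sn) = 0.2569 × 118.71 = 30.50 g
Actual mass = 83.3% × 30.50 = 25.4 g

25.4 g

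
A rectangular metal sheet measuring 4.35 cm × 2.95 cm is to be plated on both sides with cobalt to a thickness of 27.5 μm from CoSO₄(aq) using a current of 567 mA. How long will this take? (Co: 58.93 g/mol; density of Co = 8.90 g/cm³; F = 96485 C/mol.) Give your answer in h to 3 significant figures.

1.01 h

Plated area = 2 × 4.35 × 2.95 = 25.67 cm²
Volume = 25.67 × 27.5×10⁻⁴ cm = 0.07059 cm³
m(Co) = 0.07059 × 8.90 = 0.6283 g
n(Co) = 0.6283 / 58.93 = 0.01066 mol; n(e⁻) = 2 × 0.01066 = 0.02132 mol
Q = 0.02132 × 96485 = 2057 C
t = 2057 / 0.567 = 3628 s = 1.01 h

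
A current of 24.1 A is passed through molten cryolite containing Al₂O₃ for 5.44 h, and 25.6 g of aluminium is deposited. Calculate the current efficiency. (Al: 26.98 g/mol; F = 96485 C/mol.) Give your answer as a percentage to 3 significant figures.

Q = 24.1 × 19584 = 4.720×10^5 C
n(e⁻) = 4.720×10^5 / 96485 = 4.892 mol
Al³⁺ + 3e⁻ → Al, so theoretical n(Al) = 1.631 mol → 44.00 g
Efficiency = 25.6 / 44.00 = 0.5818 = 58.2%

58.2%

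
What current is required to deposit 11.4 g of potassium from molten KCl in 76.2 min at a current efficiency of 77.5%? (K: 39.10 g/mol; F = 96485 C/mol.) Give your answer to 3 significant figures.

n(K) = 11.4 / 39.10 = 0.2916 mol
K⁺ + e⁻ → K, so n(e⁻) = 0.2916 mol
Q = 0.2916 × 96485 / 0.775 = 36300 C
I = Q / t = 36300 / 4572 s = 7.94 A

7.94 A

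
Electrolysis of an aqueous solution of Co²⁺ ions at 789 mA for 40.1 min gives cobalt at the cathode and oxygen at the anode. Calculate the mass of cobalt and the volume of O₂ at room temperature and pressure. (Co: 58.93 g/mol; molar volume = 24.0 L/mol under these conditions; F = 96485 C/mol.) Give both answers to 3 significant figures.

Q = 0.789 × 2406 = 1898 C; n(e⁻) = 1898 / 96485 = 0.01967 mol
Cathode: Co²⁺ + 2e⁻ → Co → n(Co) = 0.01967/2 = 0.009835 mol → 0.580 g
Anode: 2H₂O → O₂ + 4H⁺ + 4e⁻ → n(O₂) = 0.01967/4 = 0.004918 mol → 0.118 L

0.580 g Co; 0.118 L O₂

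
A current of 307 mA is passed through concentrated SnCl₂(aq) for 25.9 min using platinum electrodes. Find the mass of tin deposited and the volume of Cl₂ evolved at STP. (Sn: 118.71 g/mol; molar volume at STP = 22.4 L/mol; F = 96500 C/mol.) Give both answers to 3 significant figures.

Q = 0.307 × 1554 = 477.1 C; n(e⁻) = 477.1 / 96500 = 0.004944 mol
Cathode: Sn²⁺ + 2e⁻ → Sn → n(Sn) = 0.004944/2 = 0.002472 mol → 0.293 g
Anode: 2Cl⁻ → Cl₂ + 2e⁻ → n(Cl₂) = 0.004944/2 = 0.002472 mol → 0.0554 L

0.293 g Sn; 0.0554 L Cl₂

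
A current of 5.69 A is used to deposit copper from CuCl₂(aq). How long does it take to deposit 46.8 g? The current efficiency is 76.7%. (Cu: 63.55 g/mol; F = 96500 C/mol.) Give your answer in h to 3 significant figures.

n(Cu) = 46.8 / 63.55 = 0.7364 mol
Cu²⁺ + 2e⁻ → Cu, so n(e⁻) = 2 × 0.7364 = 1.473 mol
Q = 1.473 × 96500 / 0.767 = 1.853×10^5 C
t = Q / I = 1.853×10^5 / 5.69 = 32570 s = 9.05 h

9.05 h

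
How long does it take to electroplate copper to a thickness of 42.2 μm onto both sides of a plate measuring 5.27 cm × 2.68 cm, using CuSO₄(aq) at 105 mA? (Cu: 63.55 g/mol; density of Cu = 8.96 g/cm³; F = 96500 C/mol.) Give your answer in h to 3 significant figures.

8.58 h

Plated area = 2 × 5.27 × 2.68 = 28.25 cm²
Volume = 28.25 × 42.2×10⁻⁴ cm = 0.1192 cm³
m(Cu) = 0.1192 × 8.96 = 1.068 g
n(Cu) = 1.068 / 63.55 = 0.01681 mol; n(e⁻) = 2 × 0.01681 = 0.03362 mol
Q = 0.03362 × 96500 = 3244 C
t = 3244 / 0.105 = 30900 s = 8.58 h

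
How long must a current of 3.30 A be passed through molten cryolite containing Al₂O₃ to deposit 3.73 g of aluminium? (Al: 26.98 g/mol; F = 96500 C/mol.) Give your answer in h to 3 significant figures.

n(Al) = 3.73 / 26.98 = 0.1383 mol
Al³⁺ + 3e⁻ → Al, so n(e⁻) = 3 × 0.1383 = 0.4149 mol
Q = 0.4149 × 96500 = 40040 C
t = Q / I = 40040 / 3.30 = 12130 s = 3.37 h

3.37 h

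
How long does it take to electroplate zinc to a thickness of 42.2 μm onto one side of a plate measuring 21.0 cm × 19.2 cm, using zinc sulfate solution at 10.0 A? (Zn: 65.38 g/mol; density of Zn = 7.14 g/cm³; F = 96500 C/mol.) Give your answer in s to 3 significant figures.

3590 s

Plated area = 21.0 × 19.2 = 403.2 cm²
Volume = 403.2 × 42.2×10⁻⁴ cm = 1.702 cm³
m(Zn) = 1.702 × 7.14 = 12.15 g
n(Zn) = 12.15 / 65.38 = 0.1858 mol; n(e⁻) = 2 × 0.1858 = 0.3716 mol
Q = 0.3716 × 96500 = 35860 C
t = 35860 / 10.0 = 3586 s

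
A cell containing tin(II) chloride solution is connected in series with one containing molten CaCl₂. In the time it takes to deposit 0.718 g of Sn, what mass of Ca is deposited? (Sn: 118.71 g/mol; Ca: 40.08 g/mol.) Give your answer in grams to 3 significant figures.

0.242 g

n(Sn) = 0.718 / 118.71 = 0.006048 mol
Sn²⁺ + 2e⁻ → Sn, so n(e⁻) = 2 × 0.006048 = 0.01210 mol
In series, the same 0.01210 mol of electrons flows through the second cell.
Ca²⁺ + 2e⁻ → Ca, so n(Ca) = 0.01210 / 2 = 0.006050 mol
m(Ca) = 0.006050 × 40.08 = 0.242 g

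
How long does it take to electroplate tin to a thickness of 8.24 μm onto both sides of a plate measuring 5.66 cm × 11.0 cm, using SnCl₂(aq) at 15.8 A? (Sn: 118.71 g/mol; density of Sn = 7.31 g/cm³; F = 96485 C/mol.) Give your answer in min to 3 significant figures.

1.29 min

Plated area = 2 × 5.66 × 11.0 = 124.5 cm²
Volume = 124.5 × 8.24×10⁻⁴ cm = 0.1026 cm³
m(Sn) = 0.1026 × 7.31 = 0.7500 g
n(Sn) = 0.7500 / 118.71 = 0.006318 mol; n(e⁻) = 2 × 0.006318 = 0.01264 mol
Q = 0.01264 × 96485 = 1220 C
t = 1220 / 15.8 = 77.22 s = 1.29 min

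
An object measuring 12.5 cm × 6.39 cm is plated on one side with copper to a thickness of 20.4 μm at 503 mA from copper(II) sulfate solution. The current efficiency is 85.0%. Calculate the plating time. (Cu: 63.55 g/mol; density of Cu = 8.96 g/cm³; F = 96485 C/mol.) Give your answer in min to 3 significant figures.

Plated area = 12.5 × 6.39 = 79.88 cm²
Volume = 79.88 × 20.4×10⁻⁴ cm = 0.1630 cm³
m(Cu) = 0.1630 × 8.96 = 1.460 g
n(Cu) = 1.460 / 63.55 = 0.02297 mol; n(e⁻) = 2 × 0.02297 = 0.04594 mol
Q = 0.04594 × 96485 / 0.850 = 5215 C
t = 5215 / 0.503 = 10370 s = 173 min

173 min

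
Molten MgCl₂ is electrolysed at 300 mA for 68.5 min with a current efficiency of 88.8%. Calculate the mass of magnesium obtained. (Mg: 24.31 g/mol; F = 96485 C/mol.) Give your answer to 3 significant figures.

0.138 g

Q = 0.300 × 4110 = 1233 C
n(e⁻) = 1233 / 96485 = 0.01278 mol
Mg²⁺ + 2e⁻ → Mg, so theoretical m(Mg) = 0.006390 × 24.31 = 0.1553 g
Actual mass = 88.8% × 0.1553 = 0.138 g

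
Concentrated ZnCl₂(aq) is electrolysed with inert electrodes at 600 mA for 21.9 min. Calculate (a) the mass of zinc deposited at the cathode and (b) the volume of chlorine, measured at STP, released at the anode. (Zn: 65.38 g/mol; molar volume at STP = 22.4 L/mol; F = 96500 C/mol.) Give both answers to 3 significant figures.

Q = 0.600 × 1314 = 788.4 C; n(e⁻) = 788.4 / 96500 = 0.008170 mol
Cathode: Zn²⁺ + 2e⁻ → Zn → n(Zn) = 0.008170/2 = 0.004085 mol → 0.267 g
Anode: 2Cl⁻ → Cl₂ + 2e⁻ → n(Cl₂) = 0.008170/2 = 0.004085 mol → 0.0915 L

0.267 g Zn; 0.0915 L Cl₂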